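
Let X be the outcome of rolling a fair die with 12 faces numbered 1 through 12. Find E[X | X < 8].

4

Given X < 8, X is equally likely to be any of {1, 2, 3, 4, 5, 6, 7}.
E[X | X < 8] = (1 + 2 + 3 + 4 + 5 + 6 + 7) / 7 = 4.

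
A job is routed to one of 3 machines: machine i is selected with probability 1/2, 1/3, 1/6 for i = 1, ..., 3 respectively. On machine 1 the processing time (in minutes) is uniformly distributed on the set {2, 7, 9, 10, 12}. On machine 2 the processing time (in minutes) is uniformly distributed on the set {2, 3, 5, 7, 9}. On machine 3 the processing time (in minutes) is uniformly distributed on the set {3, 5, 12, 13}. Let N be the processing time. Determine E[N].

853/120

E[N | machine 1] = (2+7+9+10+12)/5 = 8.
E[N | machine 2] = (2+3+5+7+9)/5 = 26/5.
E[N | machine 3] = (3+5+12+13)/4 = 33/4.
E[N] = (1/2)·(8) + (1/3)·(26/5) + (1/6)·(33/4) = 853/120.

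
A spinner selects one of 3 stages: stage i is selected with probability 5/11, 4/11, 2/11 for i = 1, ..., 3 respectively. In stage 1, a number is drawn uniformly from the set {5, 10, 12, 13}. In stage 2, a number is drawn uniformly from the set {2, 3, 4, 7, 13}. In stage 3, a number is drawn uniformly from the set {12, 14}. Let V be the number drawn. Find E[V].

E[V | stage 1] = (5+10+12+13)/4 = 10.
E[V | stage 2] = (2+3+4+7+13)/5 = 29/5.
E[V | stage 3] = (12+14)/2 = 13.
By the law of total expectation,
E[V] = (5/11)·(10) + (4/11)·(29/5) + (2/11)·(13) = 496/55.

496/55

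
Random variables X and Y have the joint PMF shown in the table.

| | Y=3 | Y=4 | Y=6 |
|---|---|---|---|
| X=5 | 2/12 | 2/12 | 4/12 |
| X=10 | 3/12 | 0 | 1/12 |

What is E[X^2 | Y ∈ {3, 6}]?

55

P(Y ∈ {3, 6}) = 5/6.
Σ X^2·P over the event = 25·(2/12) + 25·(4/12) + 100·(3/12) + 100·(1/12) = 275/6.
E[X^2 | Y ∈ {3, 6}] = (275/6) / (5/6) = 55.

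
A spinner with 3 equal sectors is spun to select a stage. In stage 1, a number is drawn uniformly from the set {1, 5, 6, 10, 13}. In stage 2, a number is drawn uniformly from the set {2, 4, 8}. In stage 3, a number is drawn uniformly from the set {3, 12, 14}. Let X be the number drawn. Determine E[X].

E[X | stage 1] = (1+5+6+10+13)/5 = 7.
E[X | stage 2] = (2+4+8)/3 = 14/3.
E[X | stage 3] = (3+12+14)/3 = 29/3.
E[X] = (1/3)·(7) + (1/3)·(14/3) + (1/3)·(29/3) = 64/9.

64/9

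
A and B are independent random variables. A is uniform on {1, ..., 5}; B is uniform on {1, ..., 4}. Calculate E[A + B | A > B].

P(A > B) = 1/2.
Summing (A+B)·P(x,y) over outcomes with A > B gives 3.
E[A + B | A > B] = (3) / (1/2) = 6.

6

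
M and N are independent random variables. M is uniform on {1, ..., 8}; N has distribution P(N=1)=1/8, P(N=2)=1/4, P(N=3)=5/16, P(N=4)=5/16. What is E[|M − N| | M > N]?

265/83

P(M > N) = 83/128.
Summing |M−N|·P(x,y) over outcomes with M > N gives 265/128.
E[|M − N| | M > N] = (265/128) / (83/128) = 265/83.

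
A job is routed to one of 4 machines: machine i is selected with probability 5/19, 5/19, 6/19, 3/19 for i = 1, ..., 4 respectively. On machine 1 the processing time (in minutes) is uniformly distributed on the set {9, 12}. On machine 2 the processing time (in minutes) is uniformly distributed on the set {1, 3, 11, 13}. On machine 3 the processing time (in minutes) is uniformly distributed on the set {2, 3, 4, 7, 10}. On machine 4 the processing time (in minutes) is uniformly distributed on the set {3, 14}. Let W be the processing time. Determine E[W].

721/95

E[W | machine 1] = (9+12)/2 = 21/2.
E[W | machine 2] = (1+3+11+13)/4 = 7.
E[W | machine 3] = (2+3+4+7+10)/5 = 26/5.
E[W | machine 4] = (3+14)/2 = 17/2.
E[W] = (5/19)·(21/2) + (5/19)·(7) + (6/19)·(26/5) + (3/19)·(17/2) = 721/95.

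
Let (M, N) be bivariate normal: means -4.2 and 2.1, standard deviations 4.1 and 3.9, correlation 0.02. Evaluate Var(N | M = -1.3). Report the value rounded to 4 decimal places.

Var(N | M=x) = (1 − ρ²)·σ_N².
Var(N | M=-1.3) = (3.9)²·(1 − (0.02)²) = 15.21·0.9996 = 15.2039.

15.2039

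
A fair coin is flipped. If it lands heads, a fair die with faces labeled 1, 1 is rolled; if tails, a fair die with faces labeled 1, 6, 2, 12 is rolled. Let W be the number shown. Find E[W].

25/8

E[W | heads] = (1+1)/2 = 1.
E[W | tails] = (1+6+2+12)/4 = 21/4.
E[W] = (1/2)·(1) + (1/2)·(21/4) = 25/8.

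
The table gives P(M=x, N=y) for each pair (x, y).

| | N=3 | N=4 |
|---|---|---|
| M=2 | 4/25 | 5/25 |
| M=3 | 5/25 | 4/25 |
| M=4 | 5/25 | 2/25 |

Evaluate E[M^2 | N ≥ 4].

P(N ≥ 4) = 11/25.
Σ M^2·P over the event = 4·(5/25) + 9·(4/25) + 16·(2/25) = 88/25.
E[M^2 | N ≥ 4] = (88/25) / (11/25) = 8.

8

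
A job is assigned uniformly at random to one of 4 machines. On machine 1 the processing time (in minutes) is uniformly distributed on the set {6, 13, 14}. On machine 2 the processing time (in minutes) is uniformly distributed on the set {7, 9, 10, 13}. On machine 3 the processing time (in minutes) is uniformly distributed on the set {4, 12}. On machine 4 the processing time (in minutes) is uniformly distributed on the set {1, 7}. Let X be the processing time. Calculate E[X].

E[X | machine 1] = (6+13+14)/3 = 11.
E[X | machine 2] = (7+9+10+13)/4 = 39/4.
E[X | machine 3] = (4+12)/2 = 8.
E[X | machine 4] = (1+7)/2 = 4.
E[X] = (1/4)·(11) + (1/4)·(39/4) + (1/4)·(8) + (1/4)·(4) = 131/16.

131/16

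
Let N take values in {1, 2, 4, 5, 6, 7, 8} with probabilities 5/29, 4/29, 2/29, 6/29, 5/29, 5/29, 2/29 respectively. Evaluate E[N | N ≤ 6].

P(N ≤ 6) = 22/29.
Σ over the event: 1·5/29 + 2·4/29 + 4·2/29 + 5·6/29 + 6·5/29 = 81/29.
E[N | N ≤ 6] = (81/29) / (22/29) = 81/22.

81/22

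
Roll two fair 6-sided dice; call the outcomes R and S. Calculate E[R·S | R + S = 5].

5

Outcomes with R + S = 5: (1,4), (2,3), (3,2), (4,1), each with probability 1/36.
E[R·S | R + S = 5] = (4 + 6 + 6 + 4) / 4 = 5.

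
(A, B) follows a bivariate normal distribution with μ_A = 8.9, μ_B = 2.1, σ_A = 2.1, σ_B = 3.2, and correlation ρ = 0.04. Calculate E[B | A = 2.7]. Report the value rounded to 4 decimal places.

For a bivariate normal, E[B | A=x] = μ_B + ρ·(σ_B/σ_A)·(x − μ_A).
E[B | A=2.7] = 2.1 + (0.04)·(3.2/2.1)·(2.7 − (8.9)) = 2.1 + (0.060952)·(-6.2) = 1.7221.

1.7221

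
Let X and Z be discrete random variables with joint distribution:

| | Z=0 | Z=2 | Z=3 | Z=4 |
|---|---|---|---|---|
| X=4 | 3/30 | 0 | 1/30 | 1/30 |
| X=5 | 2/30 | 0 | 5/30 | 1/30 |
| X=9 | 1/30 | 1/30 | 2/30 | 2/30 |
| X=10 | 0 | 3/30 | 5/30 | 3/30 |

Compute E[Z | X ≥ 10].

3

P(X ≥ 10) = 11/30.
Σ Z·P over the event = 2·(3/30) + 3·(5/30) + 4·(3/30) = 11/10.
E[Z | X ≥ 10] = (11/10) / (11/30) = 3.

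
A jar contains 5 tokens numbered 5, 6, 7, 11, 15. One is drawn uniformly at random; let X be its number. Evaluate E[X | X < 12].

P(X < 12) = 4/5.
Σ over the event: 5·1/5 + 6·1/5 + 7·1/5 + 11·1/5 = 29/5.
E[X | X < 12] = (29/5) / (4/5) = 29/4.

29/4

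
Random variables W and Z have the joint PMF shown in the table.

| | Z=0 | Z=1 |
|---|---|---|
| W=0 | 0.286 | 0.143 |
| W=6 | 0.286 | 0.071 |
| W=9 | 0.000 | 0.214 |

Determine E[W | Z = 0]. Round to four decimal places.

3.0000

P(Z = 0) = 0.572.
Σ W·P over the event = 0·(0.286) + 6·(0.286) = 1.716.
E[W | Z = 0] = (1.716) / (0.572) = 3.0000.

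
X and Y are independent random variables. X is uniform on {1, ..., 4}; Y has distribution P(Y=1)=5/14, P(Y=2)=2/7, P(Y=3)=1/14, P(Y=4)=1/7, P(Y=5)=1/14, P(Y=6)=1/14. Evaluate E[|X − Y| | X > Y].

P(X > Y) = 3/7.
Summing |X−Y|·P(x,y) over outcomes with X > Y gives 43/56.
E[|X − Y| | X > Y] = (43/56) / (3/7) = 43/24.

43/24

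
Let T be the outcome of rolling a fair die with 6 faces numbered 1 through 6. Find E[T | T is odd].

Given T is odd, T is equally likely to be any of {1, 3, 5}.
E[T | T is odd] = (1 + 3 + 5) / 3 = 3.

3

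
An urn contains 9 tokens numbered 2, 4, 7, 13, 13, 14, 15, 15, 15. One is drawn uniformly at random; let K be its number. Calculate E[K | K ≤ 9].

13/3

P(K ≤ 9) = 1/3.
Σ over the event: 2·1/9 + 4·1/9 + 7·1/9 = 13/9.
E[K | K ≤ 9] = (13/9) / (1/3) = 13/3.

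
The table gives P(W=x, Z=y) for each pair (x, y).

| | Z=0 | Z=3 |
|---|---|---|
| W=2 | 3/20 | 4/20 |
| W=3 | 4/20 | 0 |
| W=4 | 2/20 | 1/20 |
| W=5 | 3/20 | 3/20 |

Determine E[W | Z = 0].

P(Z = 0) = 3/5.
Σ W·P over the event = 2·(3/20) + 3·(4/20) + 4·(2/20) + 5·(3/20) = 41/20.
E[W | Z = 0] = (41/20) / (3/5) = 41/12.

41/12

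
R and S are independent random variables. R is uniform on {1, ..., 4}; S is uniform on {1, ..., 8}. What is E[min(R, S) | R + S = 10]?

P(R + S = 10) = 3/32.
Summing min(R,S)·P(x,y) over outcomes with R + S = 10 gives 9/32.
E[min(R, S) | R + S = 10] = (9/32) / (3/32) = 3.

3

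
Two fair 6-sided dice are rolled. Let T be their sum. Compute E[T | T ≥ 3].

50/7

P(T ≥ 3) = 35/36.
E[T | T ≥ 3] = (125/18) / (35/36) = 50/7.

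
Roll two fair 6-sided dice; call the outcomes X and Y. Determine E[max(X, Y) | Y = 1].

Outcomes with Y = 1: (1,1), (2,1), (3,1), (4,1), (5,1), (6,1), each with probability 1/36.
E[max(X, Y) | Y = 1] = (1 + 2 + 3 + 4 + 5 + 6) / 6 = 7/2.

7/2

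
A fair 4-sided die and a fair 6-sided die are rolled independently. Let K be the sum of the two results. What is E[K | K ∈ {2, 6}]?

P(K ∈ {2, 6}) = 5/24.
Σ over the event: 2·1/24 + 6·1/6 = 13/12.
E[K | K ∈ {2, 6}] = (13/12) / (5/24) = 26/5.

26/5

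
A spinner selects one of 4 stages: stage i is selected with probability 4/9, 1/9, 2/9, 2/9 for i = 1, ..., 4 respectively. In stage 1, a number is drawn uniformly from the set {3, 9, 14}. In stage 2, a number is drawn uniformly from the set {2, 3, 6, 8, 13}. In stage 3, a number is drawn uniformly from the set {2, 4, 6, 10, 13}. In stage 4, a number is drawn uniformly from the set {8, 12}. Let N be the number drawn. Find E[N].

1126/135

E[N | stage 1] = (3+9+14)/3 = 26/3.
E[N | stage 2] = (2+3+6+8+13)/5 = 32/5.
E[N | stage 3] = (2+4+6+10+13)/5 = 7.
E[N | stage 4] = (8+12)/2 = 10.
E[N] = (4/9)·(26/3) + (1/9)·(32/5) + (2/9)·(7) + (2/9)·(10) = 1126/135.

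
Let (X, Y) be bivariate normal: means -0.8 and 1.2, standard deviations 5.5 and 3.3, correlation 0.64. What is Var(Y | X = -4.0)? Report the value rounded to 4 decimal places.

6.4295

For a bivariate normal, Var(Y | X=x) = σ_Y²(1 − ρ²).
Var(Y | X=-4.0) = (3.3)²·(1 − (0.64)²) = 10.89·0.5904 = 6.4295.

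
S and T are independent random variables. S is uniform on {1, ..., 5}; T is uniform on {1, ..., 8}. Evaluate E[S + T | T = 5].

Outcomes with T = 5: (1,5), (2,5), (3,5), (4,5), (5,5), each with probability 1/40.
E[S + T | T = 5] = (6 + 7 + 8 + 9 + 10) / 5 = 8.

8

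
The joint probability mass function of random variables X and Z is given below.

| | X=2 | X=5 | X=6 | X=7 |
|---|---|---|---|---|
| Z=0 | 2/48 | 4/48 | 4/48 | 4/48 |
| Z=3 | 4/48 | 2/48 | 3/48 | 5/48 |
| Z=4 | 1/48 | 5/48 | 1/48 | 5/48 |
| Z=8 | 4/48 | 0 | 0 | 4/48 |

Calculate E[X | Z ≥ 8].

9/2

P(Z ≥ 8) = 1/6.
Σ X·P over the event = 2·(4/48) + 7·(4/48) = 3/4.
E[X | Z ≥ 8] = (3/4) / (1/6) = 9/2.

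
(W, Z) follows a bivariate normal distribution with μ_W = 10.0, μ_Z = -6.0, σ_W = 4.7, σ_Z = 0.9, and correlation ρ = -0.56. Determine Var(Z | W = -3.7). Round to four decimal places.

Var(Z | W=x) = (1 − ρ²)·σ_Z².
Var(Z | W=-3.7) = (0.9)²·(1 − (-0.56)²) = 0.81·0.6864 = 0.5560.

0.5560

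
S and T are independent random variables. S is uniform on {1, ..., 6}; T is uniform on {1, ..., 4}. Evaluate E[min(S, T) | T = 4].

3

P(T = 4) = 1/4.
Summing min(S,T)·P(x,y) over outcomes with T = 4 gives 3/4.
E[min(S, T) | T = 4] = (3/4) / (1/4) = 3.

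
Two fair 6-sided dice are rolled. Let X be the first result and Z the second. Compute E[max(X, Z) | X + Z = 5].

7/2

Outcomes with X + Z = 5: (1,4), (2,3), (3,2), (4,1), each with probability 1/36.
E[max(X, Z) | X + Z = 5] = (4 + 3 + 3 + 4) / 4 = 7/2.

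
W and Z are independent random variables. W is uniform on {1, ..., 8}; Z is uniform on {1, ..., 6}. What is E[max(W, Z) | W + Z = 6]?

P(W + Z = 6) = 5/48.
Summing max(W,Z)·P(x,y) over outcomes with W + Z = 6 gives 7/16.
E[max(W, Z) | W + Z = 6] = (7/16) / (5/48) = 21/5.

21/5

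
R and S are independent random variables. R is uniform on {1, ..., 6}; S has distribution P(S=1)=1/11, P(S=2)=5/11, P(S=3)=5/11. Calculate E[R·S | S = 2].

7

P(S = 2) = 5/11.
Summing RS·P(x,y) over outcomes with S = 2 gives 35/11.
E[R·S | S = 2] = (35/11) / (5/11) = 7.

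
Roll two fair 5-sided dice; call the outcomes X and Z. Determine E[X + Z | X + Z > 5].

P(X + Z > 5) = 3/5.
Summing (X+Z)·P(x,y) over outcomes with X + Z > 5 gives 22/5.
E[X + Z | X + Z > 5] = (22/5) / (3/5) = 22/3.

22/3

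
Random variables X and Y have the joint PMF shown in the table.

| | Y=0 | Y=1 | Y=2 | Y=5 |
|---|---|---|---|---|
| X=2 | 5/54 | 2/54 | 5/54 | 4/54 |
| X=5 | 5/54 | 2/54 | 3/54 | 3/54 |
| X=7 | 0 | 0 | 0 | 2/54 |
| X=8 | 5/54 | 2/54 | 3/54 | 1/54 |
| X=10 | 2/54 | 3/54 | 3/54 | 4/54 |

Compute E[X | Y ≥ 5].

85/14

P(Y ≥ 5) = 7/27.
Σ X·P over the event = 2·(4/54) + 5·(3/54) + 7·(2/54) + 8·(1/54) + 10·(4/54) = 85/54.
E[X | Y ≥ 5] = (85/54) / (7/27) = 85/14.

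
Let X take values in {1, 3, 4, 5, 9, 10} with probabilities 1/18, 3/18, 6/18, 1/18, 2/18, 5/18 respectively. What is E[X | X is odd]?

33/7

P(X is odd) = 7/18.
Σ over the event: 1·1/18 + 3·1/6 + 5·1/18 + 9·1/9 = 11/6.
E[X | X is odd] = (11/6) / (7/18) = 33/7.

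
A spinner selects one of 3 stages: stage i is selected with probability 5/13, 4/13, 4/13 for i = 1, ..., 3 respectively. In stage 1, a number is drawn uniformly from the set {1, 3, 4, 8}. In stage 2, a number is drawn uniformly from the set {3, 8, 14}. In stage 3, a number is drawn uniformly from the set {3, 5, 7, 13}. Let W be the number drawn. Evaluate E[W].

244/39

E[W | stage 1] = (1+3+4+8)/4 = 4.
E[W | stage 2] = (3+8+14)/3 = 25/3.
E[W | stage 3] = (3+5+7+13)/4 = 7.
By the law of total expectation,
E[W] = (5/13)·(4) + (4/13)·(25/3) + (4/13)·(7) = 244/39.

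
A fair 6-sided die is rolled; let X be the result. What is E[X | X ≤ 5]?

3

Given X ≤ 5, X is equally likely to be any of {1, 2, 3, 4, 5}.
E[X | X ≤ 5] = (1 + 2 + 3 + 4 + 5) / 5 = 3.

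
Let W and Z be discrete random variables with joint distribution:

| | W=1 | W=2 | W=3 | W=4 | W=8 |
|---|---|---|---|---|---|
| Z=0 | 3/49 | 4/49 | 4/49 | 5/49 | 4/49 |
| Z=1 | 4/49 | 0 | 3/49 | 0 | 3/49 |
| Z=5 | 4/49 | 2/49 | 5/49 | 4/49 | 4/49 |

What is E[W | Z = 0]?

P(Z = 0) = 20/49.
Σ W·P over the event = 1·(3/49) + 2·(4/49) + 3·(4/49) + 4·(5/49) + 8·(4/49) = 75/49.
E[W | Z = 0] = (75/49) / (20/49) = 15/4.

15/4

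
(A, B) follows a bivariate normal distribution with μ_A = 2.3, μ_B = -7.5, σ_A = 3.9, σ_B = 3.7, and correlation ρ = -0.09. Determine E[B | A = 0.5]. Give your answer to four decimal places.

-7.3463

For a bivariate normal, E[B | A=x] = μ_B + ρ·(σ_B/σ_A)·(x − μ_A).
E[B | A=0.5] = -7.5 + (-0.09)·(3.7/3.9)·(0.5 − (2.3)) = -7.5 + (-0.085385)·(-1.8) = -7.3463.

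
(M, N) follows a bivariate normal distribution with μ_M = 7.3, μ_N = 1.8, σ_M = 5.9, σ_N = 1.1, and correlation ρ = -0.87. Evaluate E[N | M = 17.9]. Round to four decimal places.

The regression of N on M has slope ρ·σ_N/σ_M and passes through (μ_M, μ_N).
E[N | M=17.9] = 1.8 + (-0.87)·(1.1/5.9)·(17.9 − (7.3)) = 1.8 + (-0.162203)·(10.6) = 0.0806.

0.0806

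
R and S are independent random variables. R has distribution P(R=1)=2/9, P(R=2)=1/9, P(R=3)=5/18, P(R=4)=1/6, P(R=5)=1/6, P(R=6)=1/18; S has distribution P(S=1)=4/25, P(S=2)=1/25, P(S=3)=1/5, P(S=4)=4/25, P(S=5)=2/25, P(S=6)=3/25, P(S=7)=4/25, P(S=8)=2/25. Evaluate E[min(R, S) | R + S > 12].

11/2

P(R + S > 12) = 2/75.
Summing min(R,S)·P(x,y) over outcomes with R + S > 12 gives 11/75.
E[min(R, S) | R + S > 12] = (11/75) / (2/75) = 11/2.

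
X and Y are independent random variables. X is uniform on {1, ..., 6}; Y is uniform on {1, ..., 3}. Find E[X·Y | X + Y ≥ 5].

P(X + Y ≥ 5) = 2/3.
Summing XY·P(x,y) over outcomes with X + Y ≥ 5 gives 37/6.
E[X·Y | X + Y ≥ 5] = (37/6) / (2/3) = 37/4.

37/4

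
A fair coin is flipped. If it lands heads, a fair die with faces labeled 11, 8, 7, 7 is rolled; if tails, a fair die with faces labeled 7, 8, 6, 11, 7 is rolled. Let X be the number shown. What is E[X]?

321/40

E[X | heads] = (11+8+7+7)/4 = 33/4.
E[X | tails] = (7+8+6+11+7)/5 = 39/5.
By the law of total expectation,
E[X] = (1/2)·(33/4) + (1/2)·(39/5) = 321/40.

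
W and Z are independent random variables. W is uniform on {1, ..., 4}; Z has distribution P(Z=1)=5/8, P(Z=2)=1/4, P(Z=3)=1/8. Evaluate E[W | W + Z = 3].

12/7

P(W + Z = 3) = 7/32.
Summing W·P(x,y) over outcomes with W + Z = 3 gives 3/8.
E[W | W + Z = 3] = (3/8) / (7/32) = 12/7.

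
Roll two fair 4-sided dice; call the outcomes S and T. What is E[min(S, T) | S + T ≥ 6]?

Outcomes with S + T ≥ 6: (2,4), (3,3), (3,4), (4,2), (4,3), (4,4), each with probability 1/16.
E[min(S, T) | S + T ≥ 6] = (2 + 3 + 3 + 2 + 3 + 4) / 6 = 17/6.

17/6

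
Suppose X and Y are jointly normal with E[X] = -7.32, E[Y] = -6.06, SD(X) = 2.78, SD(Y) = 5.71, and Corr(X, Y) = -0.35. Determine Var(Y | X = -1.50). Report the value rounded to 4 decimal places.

28.6101

Var(Y | X=x) = (1 − ρ²)·σ_Y².
Var(Y | X=-1.50) = (5.71)²·(1 − (-0.35)²) = 32.6041·0.8775 = 28.6101.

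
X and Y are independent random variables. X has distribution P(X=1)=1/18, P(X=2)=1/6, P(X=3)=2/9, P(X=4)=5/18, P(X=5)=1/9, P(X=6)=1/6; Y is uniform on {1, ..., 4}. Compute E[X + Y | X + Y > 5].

P(X + Y > 5) = 23/36.
Summing (X+Y)·P(x,y) over outcomes with X + Y > 5 gives 337/72.
E[X + Y | X + Y > 5] = (337/72) / (23/36) = 337/46.

337/46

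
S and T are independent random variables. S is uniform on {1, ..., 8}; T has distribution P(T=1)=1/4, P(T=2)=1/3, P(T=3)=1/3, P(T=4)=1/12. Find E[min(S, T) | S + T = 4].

15/11

P(S + T = 4) = 11/96.
Summing min(S,T)·P(x,y) over outcomes with S + T = 4 gives 5/32.
E[min(S, T) | S + T = 4] = (5/32) / (11/96) = 15/11.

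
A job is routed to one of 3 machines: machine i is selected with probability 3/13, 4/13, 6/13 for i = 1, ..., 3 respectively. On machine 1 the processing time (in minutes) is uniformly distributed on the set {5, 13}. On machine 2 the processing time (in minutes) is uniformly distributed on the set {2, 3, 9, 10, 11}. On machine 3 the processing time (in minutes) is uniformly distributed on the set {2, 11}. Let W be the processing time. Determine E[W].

E[W | machine 1] = (5+13)/2 = 9.
E[W | machine 2] = (2+3+9+10+11)/5 = 7.
E[W | machine 3] = (2+11)/2 = 13/2.
E[W] = (3/13)·(9) + (4/13)·(7) + (6/13)·(13/2) = 94/13.

94/13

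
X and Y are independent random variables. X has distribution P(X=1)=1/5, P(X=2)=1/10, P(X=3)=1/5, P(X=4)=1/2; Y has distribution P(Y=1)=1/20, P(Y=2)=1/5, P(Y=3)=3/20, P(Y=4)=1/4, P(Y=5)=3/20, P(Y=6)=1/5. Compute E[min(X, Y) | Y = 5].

3

P(Y = 5) = 3/20.
Summing min(X,Y)·P(x,y) over outcomes with Y = 5 gives 9/20.
E[min(X, Y) | Y = 5] = (9/20) / (3/20) = 3.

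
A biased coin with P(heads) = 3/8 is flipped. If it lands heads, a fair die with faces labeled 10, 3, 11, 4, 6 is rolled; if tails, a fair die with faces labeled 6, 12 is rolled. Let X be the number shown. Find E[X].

E[X | heads] = (10+3+11+4+6)/5 = 34/5.
E[X | tails] = (6+12)/2 = 9.
By the law of total expectation,
E[X] = (3/8)·(34/5) + (5/8)·(9) = 327/40.

327/40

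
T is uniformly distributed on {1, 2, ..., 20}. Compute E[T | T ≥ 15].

Given T ≥ 15, T is equally likely to be any of {15, 16, 17, 18, 19, 20}.
E[T | T ≥ 15] = (15 + 16 + 17 + 18 + 19 + 20) / 6 = 35/2.

35/2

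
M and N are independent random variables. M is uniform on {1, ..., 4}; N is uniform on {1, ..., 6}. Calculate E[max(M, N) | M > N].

Outcomes with M > N: (2,1), (3,1), (3,2), (4,1), (4,2), (4,3), each with probability 1/24.
E[max(M, N) | M > N] = (2 + 3 + 3 + 4 + 4 + 4) / 6 = 10/3.

10/3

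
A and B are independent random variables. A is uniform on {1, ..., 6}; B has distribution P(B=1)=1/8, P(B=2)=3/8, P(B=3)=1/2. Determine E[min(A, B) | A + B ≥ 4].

94/43

P(A + B ≥ 4) = 43/48.
Summing min(A,B)·P(x,y) over outcomes with A + B ≥ 4 gives 47/24.
E[min(A, B) | A + B ≥ 4] = (47/24) / (43/48) = 94/43.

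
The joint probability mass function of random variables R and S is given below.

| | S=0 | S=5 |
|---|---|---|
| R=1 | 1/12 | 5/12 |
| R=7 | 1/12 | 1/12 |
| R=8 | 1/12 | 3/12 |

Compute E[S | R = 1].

25/6

P(R = 1) = 1/2.
Σ S·P over the event = 0·(1/12) + 5·(5/12) = 25/12.
E[S | R = 1] = (25/12) / (1/2) = 25/6.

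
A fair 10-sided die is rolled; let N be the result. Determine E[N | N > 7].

Given N > 7, N is equally likely to be any of {8, 9, 10}.
E[N | N > 7] = (8 + 9 + 10) / 3 = 9.

9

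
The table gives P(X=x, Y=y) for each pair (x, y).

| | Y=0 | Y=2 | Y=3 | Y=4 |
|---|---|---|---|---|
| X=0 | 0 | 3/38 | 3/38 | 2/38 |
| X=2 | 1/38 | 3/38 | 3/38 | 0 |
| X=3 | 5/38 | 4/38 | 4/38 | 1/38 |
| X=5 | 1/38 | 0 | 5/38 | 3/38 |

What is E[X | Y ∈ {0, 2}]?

P(Y ∈ {0, 2}) = 17/38.
Σ X·P over the event = 0·(3/38) + 2·(1/38) + 2·(3/38) + 3·(5/38) + 3·(4/38) + 5·(1/38) = 20/19.
E[X | Y ∈ {0, 2}] = (20/19) / (17/38) = 40/17.

40/17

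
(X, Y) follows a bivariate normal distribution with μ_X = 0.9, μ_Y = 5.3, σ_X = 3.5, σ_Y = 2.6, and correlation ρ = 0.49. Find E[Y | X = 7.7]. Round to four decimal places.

For a bivariate normal, E[Y | X=x] = μ_Y + ρ·(σ_Y/σ_X)·(x − μ_X).
E[Y | X=7.7] = 5.3 + (0.49)·(2.6/3.5)·(7.7 − (0.9)) = 5.3 + (0.364)·(6.8) = 7.7752.

7.7752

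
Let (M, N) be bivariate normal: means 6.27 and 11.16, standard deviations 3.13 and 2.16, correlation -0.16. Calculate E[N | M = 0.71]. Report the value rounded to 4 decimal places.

For a bivariate normal, E[N | M=x] = μ_N + ρ·(σ_N/σ_M)·(x − μ_M).
E[N | M=0.71] = 11.16 + (-0.16)·(2.16/3.13)·(0.71 − (6.27)) = 11.16 + (-0.11042)·(-5.56) = 11.7739.

11.7739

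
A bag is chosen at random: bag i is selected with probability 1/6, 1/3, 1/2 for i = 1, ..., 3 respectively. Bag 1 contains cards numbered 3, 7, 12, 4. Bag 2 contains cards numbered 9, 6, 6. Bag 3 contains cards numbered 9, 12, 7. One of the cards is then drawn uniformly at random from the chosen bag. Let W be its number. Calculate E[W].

97/12

E[W | bag 1] = (3+7+12+4)/4 = 13/2.
E[W | bag 2] = (9+6+6)/3 = 7.
E[W | bag 3] = (9+12+7)/3 = 28/3.
By the law of total expectation,
E[W] = (1/6)·(13/2) + (1/3)·(7) + (1/2)·(28/3) = 97/12.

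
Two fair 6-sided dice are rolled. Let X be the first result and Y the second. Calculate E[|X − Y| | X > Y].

P(X > Y) = 5/12.
Summing |X−Y|·P(x,y) over outcomes with X > Y gives 35/36.
E[|X − Y| | X > Y] = (35/36) / (5/12) = 7/3.

7/3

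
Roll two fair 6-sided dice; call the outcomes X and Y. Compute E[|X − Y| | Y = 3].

Outcomes with Y = 3: (1,3), (2,3), (3,3), (4,3), (5,3), (6,3), each with probability 1/36.
E[|X − Y| | Y = 3] = (2 + 1 + 0 + 1 + 2 + 3) / 6 = 3/2.

3/2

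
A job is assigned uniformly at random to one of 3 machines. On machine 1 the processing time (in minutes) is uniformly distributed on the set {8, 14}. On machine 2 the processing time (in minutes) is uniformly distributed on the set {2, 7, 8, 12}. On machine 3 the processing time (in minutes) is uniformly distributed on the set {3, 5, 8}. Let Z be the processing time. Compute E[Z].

E[Z | machine 1] = (8+14)/2 = 11.
E[Z | machine 2] = (2+7+8+12)/4 = 29/4.
E[Z | machine 3] = (3+5+8)/3 = 16/3.
By the law of total expectation,
E[Z] = (1/3)·(11) + (1/3)·(29/4) + (1/3)·(16/3) = 283/36.

283/36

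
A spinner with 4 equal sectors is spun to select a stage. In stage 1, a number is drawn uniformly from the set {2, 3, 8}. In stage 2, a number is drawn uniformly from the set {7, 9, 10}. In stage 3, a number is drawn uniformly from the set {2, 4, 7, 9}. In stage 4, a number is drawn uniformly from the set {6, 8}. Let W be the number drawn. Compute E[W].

E[W | stage 1] = (2+3+8)/3 = 13/3.
E[W | stage 2] = (7+9+10)/3 = 26/3.
E[W | stage 3] = (2+4+7+9)/4 = 11/2.
E[W | stage 4] = (6+8)/2 = 7.
By the law of total expectation,
E[W] = (1/4)·(13/3) + (1/4)·(26/3) + (1/4)·(11/2) + (1/4)·(7) = 51/8.

51/8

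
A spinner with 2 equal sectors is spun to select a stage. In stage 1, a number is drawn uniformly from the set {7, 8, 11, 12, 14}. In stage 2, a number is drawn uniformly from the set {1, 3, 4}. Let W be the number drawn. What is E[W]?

98/15

E[W | stage 1] = (7+8+11+12+14)/5 = 52/5.
E[W | stage 2] = (1+3+4)/3 = 8/3.
E[W] = (1/2)·(52/5) + (1/2)·(8/3) = 98/15.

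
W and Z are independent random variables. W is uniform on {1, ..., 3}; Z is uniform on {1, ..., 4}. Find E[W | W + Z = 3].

3/2

Outcomes with W + Z = 3: (1,2), (2,1), each with probability 1/12.
E[W | W + Z = 3] = (1 + 2) / 2 = 3/2.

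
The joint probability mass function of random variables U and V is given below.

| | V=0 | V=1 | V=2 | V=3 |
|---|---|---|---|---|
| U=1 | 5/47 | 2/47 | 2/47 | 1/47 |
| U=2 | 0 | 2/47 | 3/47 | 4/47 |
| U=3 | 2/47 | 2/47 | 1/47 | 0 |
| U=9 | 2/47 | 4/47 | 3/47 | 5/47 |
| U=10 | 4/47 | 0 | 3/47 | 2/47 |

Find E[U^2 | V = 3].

P(V = 3) = 12/47.
Summing U^2·P(U=x,V=y) over the conditioning event gives 622/47.
E[U^2 | V = 3] = (622/47) / (12/47) = 311/6.

311/6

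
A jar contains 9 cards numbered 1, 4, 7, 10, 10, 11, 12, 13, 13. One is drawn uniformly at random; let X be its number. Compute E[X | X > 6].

P(X > 6) = 7/9.
Σ over the event: 7·1/9 + 10·2/9 + 11·1/9 + 12·1/9 + 13·2/9 = 76/9.
E[X | X > 6] = (76/9) / (7/9) = 76/7.

76/7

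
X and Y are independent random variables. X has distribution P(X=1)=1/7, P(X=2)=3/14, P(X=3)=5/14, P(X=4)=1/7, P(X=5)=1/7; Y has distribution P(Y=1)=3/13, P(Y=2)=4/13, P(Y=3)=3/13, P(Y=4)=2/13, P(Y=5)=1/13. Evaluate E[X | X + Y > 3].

167/53

P(X + Y > 3) = 159/182.
Summing X·P(x,y) over outcomes with X + Y > 3 gives 501/182.
E[X | X + Y > 3] = (501/182) / (159/182) = 167/53.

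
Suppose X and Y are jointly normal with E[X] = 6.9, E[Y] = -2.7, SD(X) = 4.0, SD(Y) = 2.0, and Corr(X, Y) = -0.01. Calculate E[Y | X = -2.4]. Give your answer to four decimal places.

-2.6535

The regression of Y on X has slope ρ·σ_Y/σ_X and passes through (μ_X, μ_Y).
E[Y | X=-2.4] = -2.7 + (-0.01)·(2.0/4.0)·(-2.4 − (6.9)) = -2.7 + (-0.005)·(-9.3) = -2.6535.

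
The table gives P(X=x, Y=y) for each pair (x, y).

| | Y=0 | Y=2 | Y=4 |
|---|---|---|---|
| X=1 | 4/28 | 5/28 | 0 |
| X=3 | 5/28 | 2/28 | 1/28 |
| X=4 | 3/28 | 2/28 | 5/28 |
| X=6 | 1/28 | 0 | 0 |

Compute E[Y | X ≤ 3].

P(X ≤ 3) = 17/28.
Σ Y·P over the event = 0·(4/28) + 2·(5/28) + 0·(5/28) + 2·(2/28) + 4·(1/28) = 9/14.
E[Y | X ≤ 3] = (9/14) / (17/28) = 18/17.

18/17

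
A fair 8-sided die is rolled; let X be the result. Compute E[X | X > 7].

8

Given X > 7, X is equally likely to be any of {8}.
E[X | X > 7] = (8) / 1 = 8.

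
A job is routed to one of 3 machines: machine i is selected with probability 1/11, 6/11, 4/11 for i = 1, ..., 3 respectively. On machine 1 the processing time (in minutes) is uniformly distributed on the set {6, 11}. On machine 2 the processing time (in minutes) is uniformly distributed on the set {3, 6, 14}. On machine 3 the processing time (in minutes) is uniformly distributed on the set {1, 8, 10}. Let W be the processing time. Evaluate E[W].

479/66

E[W | machine 1] = (6+11)/2 = 17/2.
E[W | machine 2] = (3+6+14)/3 = 23/3.
E[W | machine 3] = (1+8+10)/3 = 19/3.
E[W] = (1/11)·(17/2) + (6/11)·(23/3) + (4/11)·(19/3) = 479/66.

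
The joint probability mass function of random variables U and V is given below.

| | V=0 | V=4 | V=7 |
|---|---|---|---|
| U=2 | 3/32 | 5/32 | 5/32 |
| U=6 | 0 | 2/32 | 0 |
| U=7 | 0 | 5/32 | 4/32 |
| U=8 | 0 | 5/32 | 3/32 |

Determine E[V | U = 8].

41/8

P(U = 8) = 1/4.
Σ V·P over the event = 4·(5/32) + 7·(3/32) = 41/32.
E[V | U = 8] = (41/32) / (1/4) = 41/8.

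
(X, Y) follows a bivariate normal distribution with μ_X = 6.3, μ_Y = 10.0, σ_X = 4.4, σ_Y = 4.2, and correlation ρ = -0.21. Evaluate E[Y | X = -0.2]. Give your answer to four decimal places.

11.3030

The regression of Y on X has slope ρ·σ_Y/σ_X and passes through (μ_X, μ_Y).
E[Y | X=-0.2] = 10.0 + (-0.21)·(4.2/4.4)·(-0.2 − (6.3)) = 10.0 + (-0.200455)·(-6.5) = 11.3030.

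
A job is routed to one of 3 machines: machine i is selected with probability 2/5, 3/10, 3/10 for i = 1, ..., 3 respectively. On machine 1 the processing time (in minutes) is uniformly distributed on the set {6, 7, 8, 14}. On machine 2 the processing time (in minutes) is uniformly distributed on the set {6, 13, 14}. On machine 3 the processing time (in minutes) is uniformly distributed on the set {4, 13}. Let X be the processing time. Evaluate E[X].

187/20

E[X | machine 1] = (6+7+8+14)/4 = 35/4.
E[X | machine 2] = (6+13+14)/3 = 11.
E[X | machine 3] = (4+13)/2 = 17/2.
E[X] = (2/5)·(35/4) + (3/10)·(11) + (3/10)·(17/2) = 187/20.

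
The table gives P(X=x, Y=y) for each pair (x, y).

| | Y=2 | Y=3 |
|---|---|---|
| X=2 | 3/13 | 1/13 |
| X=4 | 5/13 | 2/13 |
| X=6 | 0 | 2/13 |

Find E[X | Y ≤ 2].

P(Y ≤ 2) = 8/13.
Σ X·P over the event = 2·(3/13) + 4·(5/13) = 2.
E[X | Y ≤ 2] = (2) / (8/13) = 13/4.

13/4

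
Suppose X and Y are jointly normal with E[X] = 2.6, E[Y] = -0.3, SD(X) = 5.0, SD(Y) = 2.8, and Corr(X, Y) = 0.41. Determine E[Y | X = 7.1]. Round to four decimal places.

For a bivariate normal, E[Y | X=x] = μ_Y + ρ·(σ_Y/σ_X)·(x − μ_X).
E[Y | X=7.1] = -0.3 + (0.41)·(2.8/5.0)·(7.1 − (2.6)) = -0.3 + (0.2296)·(4.5) = 0.7332.

0.7332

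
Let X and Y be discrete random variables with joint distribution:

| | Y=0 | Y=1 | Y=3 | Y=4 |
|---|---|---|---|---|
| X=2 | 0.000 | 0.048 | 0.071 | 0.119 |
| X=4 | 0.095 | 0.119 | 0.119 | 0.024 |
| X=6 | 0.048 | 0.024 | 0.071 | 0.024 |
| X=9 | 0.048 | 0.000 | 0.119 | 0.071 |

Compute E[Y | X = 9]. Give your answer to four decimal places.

P(X = 9) = 0.238.
Σ Y·P over the event = 0·(0.048) + 3·(0.119) + 4·(0.071) = 0.641.
E[Y | X = 9] = (0.641) / (0.238) = 2.6933.

2.6933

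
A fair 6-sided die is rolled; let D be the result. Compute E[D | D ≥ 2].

4

Given D ≥ 2, D is equally likely to be any of {2, 3, 4, 5, 6}.
E[D | D ≥ 2] = (2 + 3 + 4 + 5 + 6) / 5 = 4.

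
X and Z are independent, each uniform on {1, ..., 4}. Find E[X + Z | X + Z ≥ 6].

20/3

Outcomes with X + Z ≥ 6: (2,4), (3,3), (3,4), (4,2), (4,3), (4,4), each with probability 1/16.
E[X + Z | X + Z ≥ 6] = (6 + 6 + 7 + 6 + 7 + 8) / 6 = 20/3.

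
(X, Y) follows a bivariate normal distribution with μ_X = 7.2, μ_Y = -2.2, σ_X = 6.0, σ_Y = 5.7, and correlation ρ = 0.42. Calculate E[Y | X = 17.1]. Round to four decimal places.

1.7501

The regression of Y on X has slope ρ·σ_Y/σ_X and passes through (μ_X, μ_Y).
E[Y | X=17.1] = -2.2 + (0.42)·(5.7/6.0)·(17.1 − (7.2)) = -2.2 + (0.399)·(9.9) = 1.7501.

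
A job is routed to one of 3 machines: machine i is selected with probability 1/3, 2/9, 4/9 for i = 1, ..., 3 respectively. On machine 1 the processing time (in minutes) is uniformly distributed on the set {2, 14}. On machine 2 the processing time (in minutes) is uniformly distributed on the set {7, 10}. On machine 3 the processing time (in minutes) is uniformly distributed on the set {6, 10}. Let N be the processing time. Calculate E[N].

73/9

E[N | machine 1] = (2+14)/2 = 8.
E[N | machine 2] = (7+10)/2 = 17/2.
E[N | machine 3] = (6+10)/2 = 8.
E[N] = (1/3)·(8) + (2/9)·(17/2) + (4/9)·(8) = 73/9.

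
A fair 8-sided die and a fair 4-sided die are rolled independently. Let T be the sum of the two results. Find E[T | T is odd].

7

P(T is odd) = 1/2.
Σ over the event: 3·1/16 + 5·1/8 + 7·1/8 + 9·1/8 + 11·1/16 = 7/2.
E[T | T is odd] = (7/2) / (1/2) = 7.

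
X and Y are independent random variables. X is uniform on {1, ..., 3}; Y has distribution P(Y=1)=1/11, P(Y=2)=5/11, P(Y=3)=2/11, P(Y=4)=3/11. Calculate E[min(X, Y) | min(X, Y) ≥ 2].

9/4

P(min(X, Y) ≥ 2) = 20/33.
Summing min(X,Y)·P(x,y) over outcomes with min(X, Y) ≥ 2 gives 15/11.
E[min(X, Y) | min(X, Y) ≥ 2] = (15/11) / (20/33) = 9/4.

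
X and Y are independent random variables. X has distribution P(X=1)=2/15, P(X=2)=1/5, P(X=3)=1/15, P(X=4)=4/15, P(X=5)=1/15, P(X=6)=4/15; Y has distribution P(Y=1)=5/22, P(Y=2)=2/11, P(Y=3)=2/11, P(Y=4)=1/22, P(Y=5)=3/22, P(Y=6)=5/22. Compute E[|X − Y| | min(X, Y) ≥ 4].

26/27

P(min(X, Y) ≥ 4) = 27/110.
Summing |X−Y|·P(x,y) over outcomes with min(X, Y) ≥ 4 gives 13/55.
E[|X − Y| | min(X, Y) ≥ 4] = (13/55) / (27/110) = 26/27.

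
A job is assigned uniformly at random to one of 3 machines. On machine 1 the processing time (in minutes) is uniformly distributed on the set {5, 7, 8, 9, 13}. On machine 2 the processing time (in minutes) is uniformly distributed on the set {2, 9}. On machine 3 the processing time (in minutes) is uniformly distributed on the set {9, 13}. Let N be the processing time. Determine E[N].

83/10

E[N | machine 1] = (5+7+8+9+13)/5 = 42/5.
E[N | machine 2] = (2+9)/2 = 11/2.
E[N | machine 3] = (9+13)/2 = 11.
By the law of total expectation,
E[N] = (1/3)·(42/5) + (1/3)·(11/2) + (1/3)·(11) = 83/10.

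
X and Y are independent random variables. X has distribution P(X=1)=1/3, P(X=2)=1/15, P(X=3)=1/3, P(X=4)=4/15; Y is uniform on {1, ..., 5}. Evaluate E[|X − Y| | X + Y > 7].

P(X + Y > 7) = 13/75.
Summing |X−Y|·P(x,y) over outcomes with X + Y > 7 gives 14/75.
E[|X − Y| | X + Y > 7] = (14/75) / (13/75) = 14/13.

14/13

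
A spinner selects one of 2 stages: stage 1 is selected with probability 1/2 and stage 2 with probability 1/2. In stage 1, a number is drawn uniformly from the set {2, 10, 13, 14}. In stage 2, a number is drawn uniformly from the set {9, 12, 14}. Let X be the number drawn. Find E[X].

E[X | stage 1] = (2+10+13+14)/4 = 39/4.
E[X | stage 2] = (9+12+14)/3 = 35/3.
E[X] = (1/2)·(39/4) + (1/2)·(35/3) = 257/24.

257/24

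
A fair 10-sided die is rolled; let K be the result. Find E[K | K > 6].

17/2

Given K > 6, K is equally likely to be any of {7, 8, 9, 10}.
E[K | K > 6] = (7 + 8 + 9 + 10) / 4 = 17/2.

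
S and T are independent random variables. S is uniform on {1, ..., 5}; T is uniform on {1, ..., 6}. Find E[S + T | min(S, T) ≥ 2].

15/2

P(min(S, T) ≥ 2) = 2/3.
Summing (S+T)·P(x,y) over outcomes with min(S, T) ≥ 2 gives 5.
E[S + T | min(S, T) ≥ 2] = (5) / (2/3) = 15/2.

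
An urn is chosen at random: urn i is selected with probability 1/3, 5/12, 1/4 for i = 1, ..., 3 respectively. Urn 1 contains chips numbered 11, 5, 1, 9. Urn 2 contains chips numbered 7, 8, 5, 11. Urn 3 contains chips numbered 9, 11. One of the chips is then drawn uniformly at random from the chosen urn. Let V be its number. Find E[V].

379/48

E[V | urn 1] = (11+5+1+9)/4 = 13/2.
E[V | urn 2] = (7+8+5+11)/4 = 31/4.
E[V | urn 3] = (9+11)/2 = 10.
E[V] = (1/3)·(13/2) + (5/12)·(31/4) + (1/4)·(10) = 379/48.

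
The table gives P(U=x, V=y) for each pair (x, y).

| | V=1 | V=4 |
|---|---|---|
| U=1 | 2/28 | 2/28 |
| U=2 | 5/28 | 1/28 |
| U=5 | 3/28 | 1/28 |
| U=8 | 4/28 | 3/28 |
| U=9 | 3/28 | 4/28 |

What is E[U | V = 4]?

69/11

P(V = 4) = 11/28.
Σ U·P over the event = 1·(2/28) + 2·(1/28) + 5·(1/28) + 8·(3/28) + 9·(4/28) = 69/28.
E[U | V = 4] = (69/28) / (11/28) = 69/11.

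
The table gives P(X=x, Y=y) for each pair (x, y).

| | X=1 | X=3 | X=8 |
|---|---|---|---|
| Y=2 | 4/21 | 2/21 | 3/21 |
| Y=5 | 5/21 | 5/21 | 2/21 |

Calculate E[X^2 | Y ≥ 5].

89/6

P(Y ≥ 5) = 4/7.
Summing X^2·P(X=x,Y=y) over the conditioning event gives 178/21.
E[X^2 | Y ≥ 5] = (178/21) / (4/7) = 89/6.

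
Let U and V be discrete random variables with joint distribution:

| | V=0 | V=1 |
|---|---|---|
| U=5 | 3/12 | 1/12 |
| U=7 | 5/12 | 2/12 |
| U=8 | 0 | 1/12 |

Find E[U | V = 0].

25/4

P(V = 0) = 2/3.
Σ U·P over the event = 5·(3/12) + 7·(5/12) = 25/6.
E[U | V = 0] = (25/6) / (2/3) = 25/4.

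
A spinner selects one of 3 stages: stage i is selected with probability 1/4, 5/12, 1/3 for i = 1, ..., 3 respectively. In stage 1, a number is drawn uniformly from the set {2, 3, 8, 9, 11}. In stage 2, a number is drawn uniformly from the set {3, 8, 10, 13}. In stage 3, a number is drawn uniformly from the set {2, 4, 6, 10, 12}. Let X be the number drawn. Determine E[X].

E[X | stage 1] = (2+3+8+9+11)/5 = 33/5.
E[X | stage 2] = (3+8+10+13)/4 = 17/2.
E[X | stage 3] = (2+4+6+10+12)/5 = 34/5.
By the law of total expectation,
E[X] = (1/4)·(33/5) + (5/12)·(17/2) + (1/3)·(34/5) = 179/24.

179/24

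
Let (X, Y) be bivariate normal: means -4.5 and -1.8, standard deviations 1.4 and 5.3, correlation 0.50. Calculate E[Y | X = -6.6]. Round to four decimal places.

The regression of Y on X has slope ρ·σ_Y/σ_X and passes through (μ_X, μ_Y).
E[Y | X=-6.6] = -1.8 + (0.50)·(5.3/1.4)·(-6.6 − (-4.5)) = -1.8 + (1.89286)·(-2.1) = -5.7750.

-5.7750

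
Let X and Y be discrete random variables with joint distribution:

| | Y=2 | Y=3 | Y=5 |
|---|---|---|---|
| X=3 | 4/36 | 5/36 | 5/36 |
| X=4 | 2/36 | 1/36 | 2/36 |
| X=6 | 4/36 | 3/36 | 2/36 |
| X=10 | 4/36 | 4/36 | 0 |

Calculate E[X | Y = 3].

77/13

P(Y = 3) = 13/36.
Σ X·P over the event = 3·(5/36) + 4·(1/36) + 6·(3/36) + 10·(4/36) = 77/36.
E[X | Y = 3] = (77/36) / (13/36) = 77/13.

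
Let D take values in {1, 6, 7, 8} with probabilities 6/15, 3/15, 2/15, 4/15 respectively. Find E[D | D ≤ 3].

1

P(D ≤ 3) = 2/5.
Σ over the event: 1·2/5 = 2/5.
E[D | D ≤ 3] = (2/5) / (2/5) = 1.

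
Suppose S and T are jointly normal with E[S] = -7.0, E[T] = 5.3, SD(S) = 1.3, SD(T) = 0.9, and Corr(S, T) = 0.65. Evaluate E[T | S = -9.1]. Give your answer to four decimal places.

4.3550

E[T | S=x] = μ_T + ρ(σ_T/σ_S)(x − μ_S) for jointly normal variables.
E[T | S=-9.1] = 5.3 + (0.65)·(0.9/1.3)·(-9.1 − (-7.0)) = 5.3 + (0.45)·(-2.1) = 4.3550.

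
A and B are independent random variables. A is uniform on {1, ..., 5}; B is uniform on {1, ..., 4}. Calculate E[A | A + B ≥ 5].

P(A + B ≥ 5) = 7/10.
Summing A·P(x,y) over outcomes with A + B ≥ 5 gives 5/2.
E[A | A + B ≥ 5] = (5/2) / (7/10) = 25/7.

25/7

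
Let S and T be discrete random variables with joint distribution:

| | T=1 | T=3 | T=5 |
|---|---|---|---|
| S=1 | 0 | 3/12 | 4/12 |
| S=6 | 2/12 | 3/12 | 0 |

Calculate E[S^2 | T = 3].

P(T = 3) = 1/2.
Summing S^2·P(S=x,T=y) over the conditioning event gives 37/4.
E[S^2 | T = 3] = (37/4) / (1/2) = 37/2.

37/2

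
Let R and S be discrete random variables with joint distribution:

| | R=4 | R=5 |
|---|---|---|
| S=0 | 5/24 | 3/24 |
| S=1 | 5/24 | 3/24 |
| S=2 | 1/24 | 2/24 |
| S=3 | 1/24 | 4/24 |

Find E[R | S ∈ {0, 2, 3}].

73/16

P(S ∈ {0, 2, 3}) = 2/3.
Summing R·P(R=x,S=y) over the conditioning event gives 73/24.
E[R | S ∈ {0, 2, 3}] = (73/24) / (2/3) = 73/16.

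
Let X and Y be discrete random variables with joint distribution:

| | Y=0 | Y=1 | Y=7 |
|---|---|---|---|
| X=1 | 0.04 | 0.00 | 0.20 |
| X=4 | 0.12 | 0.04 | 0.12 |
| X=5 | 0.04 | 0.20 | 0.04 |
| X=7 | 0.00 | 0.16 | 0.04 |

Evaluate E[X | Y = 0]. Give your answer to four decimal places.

3.6000

P(Y = 0) = 0.20.
Summing X·P(X=x,Y=y) over the conditioning event gives 0.72.
E[X | Y = 0] = (0.72) / (0.20) = 3.6000.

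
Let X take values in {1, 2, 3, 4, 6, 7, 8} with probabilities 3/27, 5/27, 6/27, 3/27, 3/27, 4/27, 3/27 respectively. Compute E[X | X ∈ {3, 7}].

23/5

P(X ∈ {3, 7}) = 10/27.
Σ over the event: 3·2/9 + 7·4/27 = 46/27.
E[X | X ∈ {3, 7}] = (46/27) / (10/27) = 23/5.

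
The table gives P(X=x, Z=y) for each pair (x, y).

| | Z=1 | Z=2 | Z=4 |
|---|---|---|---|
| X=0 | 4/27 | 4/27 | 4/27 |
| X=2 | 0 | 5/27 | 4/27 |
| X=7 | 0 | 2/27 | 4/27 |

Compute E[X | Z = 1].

0

P(Z = 1) = 4/27.
Summing X·P(X=x,Z=y) over the conditioning event gives 0.
E[X | Z = 1] = (0) / (4/27) = 0.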